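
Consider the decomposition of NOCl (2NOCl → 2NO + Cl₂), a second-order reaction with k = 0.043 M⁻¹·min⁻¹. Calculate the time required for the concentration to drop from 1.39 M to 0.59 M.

22.69 min

Step 1: For second-order: t = (1/[NOCl] - 1/[NOCl]₀)/k
Step 2: t = (1/0.59 - 1/1.39)/0.043
Step 3: t = (1.695 - 0.7194)/0.043
Step 4: t = 0.9755/0.043 = 22.69 min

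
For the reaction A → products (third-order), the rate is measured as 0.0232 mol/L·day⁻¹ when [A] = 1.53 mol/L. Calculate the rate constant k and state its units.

0.006478 (mol/L)⁻²·day⁻¹

Step 1: rate = k[A]^3, so k = rate / [A]^3.
Step 2: k = 0.0232 / (1.53)^3 = 0.0232 / 3.582.
Step 3: k = 0.006478 (mol/L)⁻²·day⁻¹.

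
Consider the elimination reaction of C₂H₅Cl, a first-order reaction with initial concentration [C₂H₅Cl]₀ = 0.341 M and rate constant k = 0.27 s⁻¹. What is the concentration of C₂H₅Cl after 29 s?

0.0001356 M

Step 1: For a first-order reaction: [C₂H₅Cl] = [C₂H₅Cl]₀ × e^(-kt)
Step 2: [C₂H₅Cl] = 0.341 × e^(-0.27 × 29)
Step 3: [C₂H₅Cl] = 0.341 × e^(-7.83)
Step 4: [C₂H₅Cl] = 0.341 × 0.000397625 = 0.0001356 M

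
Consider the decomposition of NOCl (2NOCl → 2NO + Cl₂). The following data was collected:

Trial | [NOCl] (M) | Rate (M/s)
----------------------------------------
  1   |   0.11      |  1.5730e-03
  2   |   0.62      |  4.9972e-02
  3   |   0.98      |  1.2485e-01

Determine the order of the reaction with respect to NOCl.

second order (2)

Step 1: Compare trials to find order n where rate₂/rate₁ = ([NOCl]₂/[NOCl]₁)^n
Step 2: rate₂/rate₁ = 4.9972e-02/1.5730e-03 = 31.77
Step 3: [NOCl]₂/[NOCl]₁ = 0.62/0.11 = 5.636
Step 4: n = ln(31.77)/ln(5.636) = 2.00 ≈ 2
Step 5: The reaction is second order in NOCl.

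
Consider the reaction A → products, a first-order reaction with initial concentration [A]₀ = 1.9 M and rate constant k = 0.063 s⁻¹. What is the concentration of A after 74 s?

0.01795 M

Step 1: For a first-order reaction: [A] = [A]₀ × e^(-kt)
Step 2: [A] = 1.9 × e^(-0.063 × 74)
Step 3: [A] = 1.9 × e^(-4.662)
Step 4: [A] = 1.9 × 0.00944755 = 0.01795 M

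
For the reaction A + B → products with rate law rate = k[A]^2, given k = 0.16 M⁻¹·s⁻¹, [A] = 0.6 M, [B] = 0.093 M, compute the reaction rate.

0.0576 M/s

Step 1: The rate law is rate = k[A]^2
Step 2: Note that the rate does not depend on [B] (zero order in B).
Step 3: rate = 0.16 × (0.6)^2 = 0.0576 M/s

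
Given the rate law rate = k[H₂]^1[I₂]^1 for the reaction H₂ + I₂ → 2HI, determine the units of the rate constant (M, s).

M⁻¹·s⁻¹

Step 1: Overall order = 1 + 1 = 2.
Step 2: rate has units M·s⁻¹; [H₂]^1[I₂]^1 has units M^2.
Step 3: k = rate/([H₂]^1[I₂]^1), so units of k = M^(1-2)·s⁻¹ = M⁻¹·s⁻¹.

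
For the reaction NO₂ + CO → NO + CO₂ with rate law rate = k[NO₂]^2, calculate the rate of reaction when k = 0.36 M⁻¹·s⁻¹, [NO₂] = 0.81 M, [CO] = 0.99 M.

0.2362 M/s

Step 1: The rate law is rate = k[NO₂]^2
Step 2: Note that the rate does not depend on [CO] (zero order in CO).
Step 3: rate = 0.36 × (0.81)^2 = 0.236196 M/s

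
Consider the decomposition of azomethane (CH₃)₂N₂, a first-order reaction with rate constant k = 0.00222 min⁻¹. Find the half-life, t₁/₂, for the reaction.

312.2 min

Step 1: For a first-order reaction, t₁/₂ = ln(2)/k
Step 2: t₁/₂ = ln(2)/0.00222
Step 3: t₁/₂ = 0.6931/0.00222 = 312.2 min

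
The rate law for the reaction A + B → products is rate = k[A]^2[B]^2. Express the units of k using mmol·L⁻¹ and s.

(mmol·L⁻¹)⁻³·s⁻¹

Step 1: Overall order = 2 + 2 = 4.
Step 2: rate has units mmol·L⁻¹·s⁻¹; [A]^2[B]^2 has units (mmol·L⁻¹)^4.
Step 3: k = rate/([A]^2[B]^2), so units of k = (mmol·L⁻¹)^(1-4)·s⁻¹ = (mmol·L⁻¹)⁻³·s⁻¹.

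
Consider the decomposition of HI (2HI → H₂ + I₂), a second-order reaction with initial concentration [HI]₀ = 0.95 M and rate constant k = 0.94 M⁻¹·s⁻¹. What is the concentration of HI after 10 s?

0.09567 M

Step 1: For a second-order reaction: 1/[HI] = 1/[HI]₀ + kt
Step 2: 1/[HI] = 1/0.95 + 0.94 × 10
Step 3: 1/[HI] = 1.053 + 9.4 = 10.45
Step 4: [HI] = 1/10.45 = 0.09567 M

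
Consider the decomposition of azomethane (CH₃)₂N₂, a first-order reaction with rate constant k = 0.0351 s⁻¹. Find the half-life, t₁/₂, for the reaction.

19.75 s

Step 1: For a first-order reaction, t₁/₂ = ln(2)/k
Step 2: t₁/₂ = ln(2)/0.0351
Step 3: t₁/₂ = 0.6931/0.0351 = 19.75 s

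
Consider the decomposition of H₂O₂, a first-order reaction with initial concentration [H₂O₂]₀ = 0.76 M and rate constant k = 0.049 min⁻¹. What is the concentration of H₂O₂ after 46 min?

0.07978 M

Step 1: For a first-order reaction: [H₂O₂] = [H₂O₂]₀ × e^(-kt)
Step 2: [H₂O₂] = 0.76 × e^(-0.049 × 46)
Step 3: [H₂O₂] = 0.76 × e^(-2.254)
Step 4: [H₂O₂] = 0.76 × 0.104978 = 0.07978 M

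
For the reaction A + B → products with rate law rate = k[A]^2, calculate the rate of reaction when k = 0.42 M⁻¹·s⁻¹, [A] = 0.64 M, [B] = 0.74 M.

0.172 M/s

Step 1: The rate law is rate = k[A]^2
Step 2: Note that the rate does not depend on [B] (zero order in B).
Step 3: rate = 0.42 × (0.64)^2 = 0.172032 M/s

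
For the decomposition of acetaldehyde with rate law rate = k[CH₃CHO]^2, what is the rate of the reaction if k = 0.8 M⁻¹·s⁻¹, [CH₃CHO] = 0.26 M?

0.05408 M/s

Step 1: Identify the rate law: rate = k[CH₃CHO]^2
Step 2: Substitute values: rate = 0.8 × (0.26)^2
Step 3: Calculate: rate = 0.8 × 0.0676 = 0.05408 M/s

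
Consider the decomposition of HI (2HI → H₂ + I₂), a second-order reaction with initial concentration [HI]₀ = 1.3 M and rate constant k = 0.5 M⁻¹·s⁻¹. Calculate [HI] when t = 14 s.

0.1287 M

Step 1: For a second-order reaction: 1/[HI] = 1/[HI]₀ + kt
Step 2: 1/[HI] = 1/1.3 + 0.5 × 14
Step 3: 1/[HI] = 0.7692 + 7 = 7.769
Step 4: [HI] = 1/7.769 = 0.1287 M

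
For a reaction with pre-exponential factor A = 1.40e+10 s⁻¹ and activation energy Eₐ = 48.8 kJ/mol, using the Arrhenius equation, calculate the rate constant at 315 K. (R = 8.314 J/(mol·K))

1.13e+02 s⁻¹

Step 1: Use the Arrhenius equation: k = A × exp(-Eₐ/RT)
Step 2: Convert Eₐ to J/mol: 48.8 kJ/mol = 48800 J/mol
Step 3: Calculate the exponent: -Eₐ/(RT) = -48800/(8.314 × 315) = -18.63371
Step 4: k = 1.40e+10 × exp(-18.63371)
Step 5: k = 1.40e+10 × 8.08132e-09 = 1.1314e+02 s⁻¹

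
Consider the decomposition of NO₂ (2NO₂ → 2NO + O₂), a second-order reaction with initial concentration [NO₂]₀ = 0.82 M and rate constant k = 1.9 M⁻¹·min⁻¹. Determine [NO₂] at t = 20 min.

0.0255 M

Step 1: For a second-order reaction: 1/[NO₂] = 1/[NO₂]₀ + kt
Step 2: 1/[NO₂] = 1/0.82 + 1.9 × 20
Step 3: 1/[NO₂] = 1.22 + 38 = 39.22
Step 4: [NO₂] = 1/39.22 = 0.0255 M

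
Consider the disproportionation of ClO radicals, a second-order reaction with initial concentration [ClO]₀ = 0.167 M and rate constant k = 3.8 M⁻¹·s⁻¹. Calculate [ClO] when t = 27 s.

0.009209 M

Step 1: For a second-order reaction: 1/[ClO] = 1/[ClO]₀ + kt
Step 2: 1/[ClO] = 1/0.167 + 3.8 × 27
Step 3: 1/[ClO] = 5.988 + 102.6 = 108.6
Step 4: [ClO] = 1/108.6 = 0.009209 M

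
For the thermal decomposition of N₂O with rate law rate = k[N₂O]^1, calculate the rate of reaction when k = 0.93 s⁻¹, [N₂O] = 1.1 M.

1.023 M/s

Step 1: Identify the rate law: rate = k[N₂O]^1
Step 2: Substitute values: rate = 0.93 × (1.1)^1
Step 3: Calculate: rate = 0.93 × 1.1 = 1.023 M/s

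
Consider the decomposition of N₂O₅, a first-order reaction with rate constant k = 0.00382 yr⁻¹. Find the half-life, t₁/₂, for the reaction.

181.5 yr

Step 1: For a first-order reaction, t₁/₂ = ln(2)/k
Step 2: t₁/₂ = ln(2)/0.00382
Step 3: t₁/₂ = 0.6931/0.00382 = 181.5 yr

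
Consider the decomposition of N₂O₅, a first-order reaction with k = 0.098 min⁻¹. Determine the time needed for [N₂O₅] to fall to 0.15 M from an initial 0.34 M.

8.35 min

Step 1: For first-order: t = ln([N₂O₅]₀/[N₂O₅])/k
Step 2: t = ln(0.34/0.15)/0.098
Step 3: t = ln(2.267)/0.098
Step 4: t = 0.8183/0.098 = 8.35 min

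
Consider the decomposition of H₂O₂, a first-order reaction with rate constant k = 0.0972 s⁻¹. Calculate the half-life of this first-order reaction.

7.131 s

Step 1: For a first-order reaction, t₁/₂ = ln(2)/k
Step 2: t₁/₂ = ln(2)/0.0972
Step 3: t₁/₂ = 0.6931/0.0972 = 7.131 s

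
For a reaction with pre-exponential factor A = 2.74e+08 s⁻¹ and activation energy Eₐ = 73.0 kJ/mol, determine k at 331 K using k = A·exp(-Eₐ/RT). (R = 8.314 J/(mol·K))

8.27e-04 s⁻¹

Step 1: Use the Arrhenius equation: k = A × exp(-Eₐ/RT)
Step 2: Convert Eₐ to J/mol: 73.0 kJ/mol = 73000 J/mol
Step 3: Calculate the exponent: -Eₐ/(RT) = -73000/(8.314 × 331) = -26.52680
Step 4: k = 2.74e+08 × exp(-26.52680)
Step 5: k = 2.74e+08 × 3.01687e-12 = 8.2662e-04 s⁻¹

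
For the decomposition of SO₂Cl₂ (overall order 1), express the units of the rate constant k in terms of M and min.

min⁻¹

Step 1: For overall order n, rate = k × (concentration)^n.
Step 2: Rate has units M·min⁻¹; concentration term has units M^1.
Step 3: k = rate / (concentration)^n, so units of k = M^(1-1)·min⁻¹ = min⁻¹.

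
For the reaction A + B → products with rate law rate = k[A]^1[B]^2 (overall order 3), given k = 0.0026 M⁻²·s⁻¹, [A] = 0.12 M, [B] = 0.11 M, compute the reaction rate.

3.775e-06 M/s

Step 1: The rate law is rate = k[A]^1[B]^2, overall order = 1+2 = 3
Step 2: Substitute values: rate = 0.0026 × (0.12)^1 × (0.11)^2
Step 3: rate = 0.0026 × 0.12 × 0.0121 = 3.7752e-06 M/s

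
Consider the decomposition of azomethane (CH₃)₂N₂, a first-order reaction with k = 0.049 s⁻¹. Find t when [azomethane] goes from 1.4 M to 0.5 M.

21.01 s

Step 1: For first-order: t = ln([azomethane]₀/[azomethane])/k
Step 2: t = ln(1.4/0.5)/0.049
Step 3: t = ln(2.8)/0.049
Step 4: t = 1.03/0.049 = 21.01 s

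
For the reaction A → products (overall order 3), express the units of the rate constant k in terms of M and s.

M⁻²·s⁻¹

Step 1: For overall order n, rate = k × (concentration)^n.
Step 2: Rate has units M·s⁻¹; concentration term has units M^3.
Step 3: k = rate / (concentration)^n, so units of k = M^(1-3)·s⁻¹ = M⁻²·s⁻¹.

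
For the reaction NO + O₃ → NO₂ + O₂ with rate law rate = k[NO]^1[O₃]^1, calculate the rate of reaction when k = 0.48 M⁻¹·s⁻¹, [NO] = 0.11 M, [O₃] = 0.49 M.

0.02587 M/s

Step 1: The rate law is rate = k[NO]^1[O₃]^1
Step 2: Substitute: rate = 0.48 × (0.11)^1 × (0.49)^1
Step 3: rate = 0.48 × 0.11 × 0.49 = 0.025872 M/s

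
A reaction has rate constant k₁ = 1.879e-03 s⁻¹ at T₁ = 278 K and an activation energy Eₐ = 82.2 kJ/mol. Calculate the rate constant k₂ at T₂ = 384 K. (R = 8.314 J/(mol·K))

3.448e+01 s⁻¹

Step 1: Use the two-temperature Arrhenius form: ln(k₂/k₁) = -Eₐ/R × (1/T₂ - 1/T₁)
Step 2: Convert Eₐ to J/mol: 82.2 kJ/mol = 82200 J/mol
Step 3: 1/T₂ - 1/T₁ = 1/384 - 1/278 = -9.929556e-04 K⁻¹
Step 4: ln(k₂/k₁) = -82200/8.314 × -9.929556e-04 = 9.81729
Step 5: k₂ = k₁ × exp(9.81729) = 1.879e-03 × 1.83483e+04 = 3.448e+01 s⁻¹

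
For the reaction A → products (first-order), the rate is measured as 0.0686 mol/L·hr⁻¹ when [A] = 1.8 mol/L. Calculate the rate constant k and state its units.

0.03811 hr⁻¹

Step 1: rate = k[A]^1, so k = rate / [A]^1.
Step 2: k = 0.0686 / (1.8)^1 = 0.0686 / 1.8.
Step 3: k = 0.03811 hr⁻¹.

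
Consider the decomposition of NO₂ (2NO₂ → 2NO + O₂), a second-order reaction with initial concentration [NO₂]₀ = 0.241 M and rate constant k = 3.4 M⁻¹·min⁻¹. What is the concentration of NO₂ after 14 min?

0.01932 M

Step 1: For a second-order reaction: 1/[NO₂] = 1/[NO₂]₀ + kt
Step 2: 1/[NO₂] = 1/0.241 + 3.4 × 14
Step 3: 1/[NO₂] = 4.149 + 47.6 = 51.75
Step 4: [NO₂] = 1/51.75 = 0.01932 M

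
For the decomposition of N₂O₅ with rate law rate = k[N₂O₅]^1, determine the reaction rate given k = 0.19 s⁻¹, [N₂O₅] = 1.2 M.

0.228 M/s

Step 1: Identify the rate law: rate = k[N₂O₅]^1
Step 2: Substitute values: rate = 0.19 × (1.2)^1
Step 3: Calculate: rate = 0.19 × 1.2 = 0.228 M/s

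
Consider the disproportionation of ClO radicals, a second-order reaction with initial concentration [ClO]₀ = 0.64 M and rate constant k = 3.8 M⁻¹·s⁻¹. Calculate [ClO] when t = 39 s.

0.006677 M

Step 1: For a second-order reaction: 1/[ClO] = 1/[ClO]₀ + kt
Step 2: 1/[ClO] = 1/0.64 + 3.8 × 39
Step 3: 1/[ClO] = 1.562 + 148.2 = 149.8
Step 4: [ClO] = 1/149.8 = 0.006677 M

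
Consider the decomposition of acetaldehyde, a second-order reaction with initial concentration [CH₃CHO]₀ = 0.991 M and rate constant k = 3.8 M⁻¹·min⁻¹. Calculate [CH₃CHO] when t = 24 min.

0.01084 M

Step 1: For a second-order reaction: 1/[CH₃CHO] = 1/[CH₃CHO]₀ + kt
Step 2: 1/[CH₃CHO] = 1/0.991 + 3.8 × 24
Step 3: 1/[CH₃CHO] = 1.009 + 91.2 = 92.21
Step 4: [CH₃CHO] = 1/92.21 = 0.01084 M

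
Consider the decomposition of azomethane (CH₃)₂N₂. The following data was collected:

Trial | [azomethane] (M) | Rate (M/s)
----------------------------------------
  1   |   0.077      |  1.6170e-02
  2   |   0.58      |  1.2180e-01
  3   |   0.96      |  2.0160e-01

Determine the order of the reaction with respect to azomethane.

first order (1)

Step 1: Compare trials to find order n where rate₂/rate₁ = ([azomethane]₂/[azomethane]₁)^n
Step 2: rate₂/rate₁ = 1.2180e-01/1.6170e-02 = 7.532
Step 3: [azomethane]₂/[azomethane]₁ = 0.58/0.077 = 7.532
Step 4: n = ln(7.532)/ln(7.532) = 1.00 ≈ 1
Step 5: The reaction is first order in azomethane.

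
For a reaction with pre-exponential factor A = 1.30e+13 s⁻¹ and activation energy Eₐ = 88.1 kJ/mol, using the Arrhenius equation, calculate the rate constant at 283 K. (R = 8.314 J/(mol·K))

7.12e-04 s⁻¹

Step 1: Use the Arrhenius equation: k = A × exp(-Eₐ/RT)
Step 2: Convert Eₐ to J/mol: 88.1 kJ/mol = 88100 J/mol
Step 3: Calculate the exponent: -Eₐ/(RT) = -88100/(8.314 × 283) = -37.44376
Step 4: k = 1.30e+13 × exp(-37.44376)
Step 5: k = 1.30e+13 × 5.47497e-17 = 7.1175e-04 s⁻¹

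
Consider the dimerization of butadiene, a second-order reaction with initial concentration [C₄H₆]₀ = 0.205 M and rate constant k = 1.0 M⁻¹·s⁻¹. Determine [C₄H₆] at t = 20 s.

0.0402 M

Step 1: For a second-order reaction: 1/[C₄H₆] = 1/[C₄H₆]₀ + kt
Step 2: 1/[C₄H₆] = 1/0.205 + 1.0 × 20
Step 3: 1/[C₄H₆] = 4.878 + 20 = 24.88
Step 4: [C₄H₆] = 1/24.88 = 0.0402 M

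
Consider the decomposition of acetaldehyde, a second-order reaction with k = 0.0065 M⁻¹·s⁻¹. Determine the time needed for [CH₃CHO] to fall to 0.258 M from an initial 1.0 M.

442.5 s

Step 1: For second-order: t = (1/[CH₃CHO] - 1/[CH₃CHO]₀)/k
Step 2: t = (1/0.258 - 1/1.0)/0.0065
Step 3: t = (3.876 - 1)/0.0065
Step 4: t = 2.876/0.0065 = 442.5 s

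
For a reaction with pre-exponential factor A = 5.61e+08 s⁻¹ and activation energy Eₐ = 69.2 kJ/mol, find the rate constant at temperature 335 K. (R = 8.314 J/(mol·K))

9.09e-03 s⁻¹

Step 1: Use the Arrhenius equation: k = A × exp(-Eₐ/RT)
Step 2: Convert Eₐ to J/mol: 69.2 kJ/mol = 69200 J/mol
Step 3: Calculate the exponent: -Eₐ/(RT) = -69200/(8.314 × 335) = -24.84570
Step 4: k = 5.61e+08 × exp(-24.84570)
Step 5: k = 5.61e+08 × 1.62050e-11 = 9.0910e-03 s⁻¹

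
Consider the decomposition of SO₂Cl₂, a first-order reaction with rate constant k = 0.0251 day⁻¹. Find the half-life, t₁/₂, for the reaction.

27.62 day

Step 1: For a first-order reaction, t₁/₂ = ln(2)/k
Step 2: t₁/₂ = ln(2)/0.0251
Step 3: t₁/₂ = 0.6931/0.0251 = 27.62 day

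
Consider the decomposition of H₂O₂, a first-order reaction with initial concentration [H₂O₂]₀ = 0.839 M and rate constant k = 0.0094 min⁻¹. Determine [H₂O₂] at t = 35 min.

0.6038 M

Step 1: For a first-order reaction: [H₂O₂] = [H₂O₂]₀ × e^(-kt)
Step 2: [H₂O₂] = 0.839 × e^(-0.0094 × 35)
Step 3: [H₂O₂] = 0.839 × e^(-0.329)
Step 4: [H₂O₂] = 0.839 × 0.719643 = 0.6038 M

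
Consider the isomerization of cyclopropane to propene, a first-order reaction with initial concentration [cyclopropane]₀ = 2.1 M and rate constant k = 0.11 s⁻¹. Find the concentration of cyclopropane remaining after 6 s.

1.085 M

Step 1: For a first-order reaction: [cyclopropane] = [cyclopropane]₀ × e^(-kt)
Step 2: [cyclopropane] = 2.1 × e^(-0.11 × 6)
Step 3: [cyclopropane] = 2.1 × e^(-0.66)
Step 4: [cyclopropane] = 2.1 × 0.516851 = 1.085 M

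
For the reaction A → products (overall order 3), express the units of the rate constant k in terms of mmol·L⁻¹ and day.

(mmol·L⁻¹)⁻²·day⁻¹

Step 1: For overall order n, rate = k × (concentration)^n.
Step 2: Rate has units mmol·L⁻¹·day⁻¹; concentration term has units (mmol·L⁻¹)^3.
Step 3: k = rate / (concentration)^n, so units of k = (mmol·L⁻¹)^(1-3)·day⁻¹ = (mmol·L⁻¹)⁻²·day⁻¹.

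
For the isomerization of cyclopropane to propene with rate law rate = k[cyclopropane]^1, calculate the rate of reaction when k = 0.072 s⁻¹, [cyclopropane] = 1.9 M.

0.1368 M/s

Step 1: Identify the rate law: rate = k[cyclopropane]^1
Step 2: Substitute values: rate = 0.072 × (1.9)^1
Step 3: Calculate: rate = 0.072 × 1.9 = 0.1368 M/s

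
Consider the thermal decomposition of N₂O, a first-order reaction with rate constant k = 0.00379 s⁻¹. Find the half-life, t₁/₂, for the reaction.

182.9 s

Step 1: For a first-order reaction, t₁/₂ = ln(2)/k
Step 2: t₁/₂ = ln(2)/0.00379
Step 3: t₁/₂ = 0.6931/0.00379 = 182.9 s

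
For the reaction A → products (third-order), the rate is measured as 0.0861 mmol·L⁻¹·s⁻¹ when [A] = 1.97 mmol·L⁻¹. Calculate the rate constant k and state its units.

0.01126 (mmol·L⁻¹)⁻²·s⁻¹

Step 1: rate = k[A]^3, so k = rate / [A]^3.
Step 2: k = 0.0861 / (1.97)^3 = 0.0861 / 7.645.
Step 3: k = 0.01126 (mmol·L⁻¹)⁻²·s⁻¹.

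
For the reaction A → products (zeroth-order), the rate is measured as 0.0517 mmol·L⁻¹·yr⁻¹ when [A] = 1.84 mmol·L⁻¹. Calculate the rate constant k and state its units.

0.0517 mmol·L⁻¹·yr⁻¹

Step 1: For a zeroth-order reaction, rate = k (independent of concentration).
Step 2: k = rate = 0.0517 mmol·L⁻¹·yr⁻¹.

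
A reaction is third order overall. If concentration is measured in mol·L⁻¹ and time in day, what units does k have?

(mol·L⁻¹)⁻²·day⁻¹

Step 1: For overall order n, rate = k × (concentration)^n.
Step 2: Rate has units mol·L⁻¹·day⁻¹; concentration term has units (mol·L⁻¹)^3.
Step 3: k = rate / (concentration)^n, so units of k = (mol·L⁻¹)^(1-3)·day⁻¹ = (mol·L⁻¹)⁻²·day⁻¹.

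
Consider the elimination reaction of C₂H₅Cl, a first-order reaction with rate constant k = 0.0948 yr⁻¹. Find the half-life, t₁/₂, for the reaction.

7.312 yr

Step 1: For a first-order reaction, t₁/₂ = ln(2)/k
Step 2: t₁/₂ = ln(2)/0.0948
Step 3: t₁/₂ = 0.6931/0.0948 = 7.312 yr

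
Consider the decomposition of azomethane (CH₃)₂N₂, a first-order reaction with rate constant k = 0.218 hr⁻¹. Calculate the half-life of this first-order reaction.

3.18 hr

Step 1: For a first-order reaction, t₁/₂ = ln(2)/k
Step 2: t₁/₂ = ln(2)/0.218
Step 3: t₁/₂ = 0.6931/0.218 = 3.18 hr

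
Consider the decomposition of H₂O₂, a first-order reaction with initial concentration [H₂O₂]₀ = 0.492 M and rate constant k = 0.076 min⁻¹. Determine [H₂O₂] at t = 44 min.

0.01737 M

Step 1: For a first-order reaction: [H₂O₂] = [H₂O₂]₀ × e^(-kt)
Step 2: [H₂O₂] = 0.492 × e^(-0.076 × 44)
Step 3: [H₂O₂] = 0.492 × e^(-3.344)
Step 4: [H₂O₂] = 0.492 × 0.0352955 = 0.01737 M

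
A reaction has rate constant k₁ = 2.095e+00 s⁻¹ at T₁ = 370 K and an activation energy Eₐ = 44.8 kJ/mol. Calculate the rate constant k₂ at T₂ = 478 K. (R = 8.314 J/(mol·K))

5.626e+01 s⁻¹

Step 1: Use the two-temperature Arrhenius form: ln(k₂/k₁) = -Eₐ/R × (1/T₂ - 1/T₁)
Step 2: Convert Eₐ to J/mol: 44.8 kJ/mol = 44800 J/mol
Step 3: 1/T₂ - 1/T₁ = 1/478 - 1/370 = -6.106525e-04 K⁻¹
Step 4: ln(k₂/k₁) = -44800/8.314 × -6.106525e-04 = 3.29050
Step 5: k₂ = k₁ × exp(3.29050) = 2.095e+00 × 2.68563e+01 = 5.626e+01 s⁻¹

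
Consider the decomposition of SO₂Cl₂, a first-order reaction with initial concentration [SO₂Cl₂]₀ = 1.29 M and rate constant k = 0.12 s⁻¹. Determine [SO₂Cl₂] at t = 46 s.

0.005168 M

Step 1: For a first-order reaction: [SO₂Cl₂] = [SO₂Cl₂]₀ × e^(-kt)
Step 2: [SO₂Cl₂] = 1.29 × e^(-0.12 × 46)
Step 3: [SO₂Cl₂] = 1.29 × e^(-5.52)
Step 4: [SO₂Cl₂] = 1.29 × 0.00400585 = 0.005168 M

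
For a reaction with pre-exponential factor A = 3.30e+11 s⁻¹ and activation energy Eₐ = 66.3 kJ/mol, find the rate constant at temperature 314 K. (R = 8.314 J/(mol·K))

3.08e+00 s⁻¹

Step 1: Use the Arrhenius equation: k = A × exp(-Eₐ/RT)
Step 2: Convert Eₐ to J/mol: 66.3 kJ/mol = 66300 J/mol
Step 3: Calculate the exponent: -Eₐ/(RT) = -66300/(8.314 × 314) = -25.39650
Step 4: k = 3.30e+11 × exp(-25.39650)
Step 5: k = 3.30e+11 × 9.34201e-12 = 3.0829e+00 s⁻¹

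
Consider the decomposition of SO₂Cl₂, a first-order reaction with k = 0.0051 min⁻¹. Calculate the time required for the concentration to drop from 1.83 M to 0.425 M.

286.3 min

Step 1: For first-order: t = ln([SO₂Cl₂]₀/[SO₂Cl₂])/k
Step 2: t = ln(1.83/0.425)/0.0051
Step 3: t = ln(4.306)/0.0051
Step 4: t = 1.46/0.0051 = 286.3 min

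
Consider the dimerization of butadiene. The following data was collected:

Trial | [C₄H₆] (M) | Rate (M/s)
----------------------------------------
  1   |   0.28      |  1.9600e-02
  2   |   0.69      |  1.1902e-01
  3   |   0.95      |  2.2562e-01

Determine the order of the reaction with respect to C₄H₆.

second order (2)

Step 1: Compare trials to find order n where rate₂/rate₁ = ([C₄H₆]₂/[C₄H₆]₁)^n
Step 2: rate₂/rate₁ = 1.1902e-01/1.9600e-02 = 6.073
Step 3: [C₄H₆]₂/[C₄H₆]₁ = 0.69/0.28 = 2.464
Step 4: n = ln(6.073)/ln(2.464) = 2.00 ≈ 2
Step 5: The reaction is second order in C₄H₆.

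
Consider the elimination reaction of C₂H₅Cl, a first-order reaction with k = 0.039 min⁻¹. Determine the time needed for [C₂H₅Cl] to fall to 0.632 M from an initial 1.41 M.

20.58 min

Step 1: For first-order: t = ln([C₂H₅Cl]₀/[C₂H₅Cl])/k
Step 2: t = ln(1.41/0.632)/0.039
Step 3: t = ln(2.231)/0.039
Step 4: t = 0.8025/0.039 = 20.58 min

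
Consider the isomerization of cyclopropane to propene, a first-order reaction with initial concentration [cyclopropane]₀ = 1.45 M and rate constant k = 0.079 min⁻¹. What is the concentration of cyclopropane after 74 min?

0.004193 M

Step 1: For a first-order reaction: [cyclopropane] = [cyclopropane]₀ × e^(-kt)
Step 2: [cyclopropane] = 1.45 × e^(-0.079 × 74)
Step 3: [cyclopropane] = 1.45 × e^(-5.846)
Step 4: [cyclopropane] = 1.45 × 0.00289144 = 0.004193 M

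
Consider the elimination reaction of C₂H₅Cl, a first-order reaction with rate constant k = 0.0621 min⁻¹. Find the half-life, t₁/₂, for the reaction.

11.16 min

Step 1: For a first-order reaction, t₁/₂ = ln(2)/k
Step 2: t₁/₂ = ln(2)/0.0621
Step 3: t₁/₂ = 0.6931/0.0621 = 11.16 min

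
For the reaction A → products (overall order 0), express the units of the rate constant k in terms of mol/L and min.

mol/L·min⁻¹

Step 1: For overall order n, rate = k × (concentration)^n.
Step 2: Rate has units mol/L·min⁻¹; concentration term has units (mol/L)^0.
Step 3: k = rate / (concentration)^n, so units of k = (mol/L)^(1-0)·min⁻¹ = mol/L·min⁻¹.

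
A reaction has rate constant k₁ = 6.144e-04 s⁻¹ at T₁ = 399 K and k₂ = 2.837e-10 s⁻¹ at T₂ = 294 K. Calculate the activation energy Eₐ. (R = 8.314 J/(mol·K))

135.5 kJ/mol

Step 1: Use the two-temperature Arrhenius form: ln(k₂/k₁) = -Eₐ/R × (1/T₂ - 1/T₁)
Step 2: ln(k₂/k₁) = ln(2.837e-10/6.144e-04) = ln(4.61751e-07) = -14.5882
Step 3: 1/T₂ - 1/T₁ = 1/294 - 1/399 = 8.950949e-04 K⁻¹
Step 4: Eₐ = -R × ln(k₂/k₁) / (1/T₂ - 1/T₁) = -8.314 × -14.5882 / 8.950949e-04
Step 5: Eₐ = 1.3550e+05 J/mol = 135.5 kJ/mol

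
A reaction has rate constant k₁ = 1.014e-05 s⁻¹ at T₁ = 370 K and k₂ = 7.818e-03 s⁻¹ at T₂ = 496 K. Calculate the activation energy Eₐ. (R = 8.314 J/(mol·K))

80.5 kJ/mol

Step 1: Use the two-temperature Arrhenius form: ln(k₂/k₁) = -Eₐ/R × (1/T₂ - 1/T₁)
Step 2: ln(k₂/k₁) = ln(7.818e-03/1.014e-05) = ln(771.006) = 6.6477
Step 3: 1/T₂ - 1/T₁ = 1/496 - 1/370 = -6.865737e-04 K⁻¹
Step 4: Eₐ = -R × ln(k₂/k₁) / (1/T₂ - 1/T₁) = -8.314 × 6.6477 / -6.865737e-04
Step 5: Eₐ = 8.0500e+04 J/mol = 80.5 kJ/mol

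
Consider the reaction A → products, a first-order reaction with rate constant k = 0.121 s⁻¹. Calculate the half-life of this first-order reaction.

5.728 s

Step 1: For a first-order reaction, t₁/₂ = ln(2)/k
Step 2: t₁/₂ = ln(2)/0.121
Step 3: t₁/₂ = 0.6931/0.121 = 5.728 s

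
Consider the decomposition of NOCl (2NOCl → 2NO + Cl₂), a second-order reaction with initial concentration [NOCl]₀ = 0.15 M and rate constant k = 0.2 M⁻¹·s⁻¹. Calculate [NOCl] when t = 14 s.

0.1056 M

Step 1: For a second-order reaction: 1/[NOCl] = 1/[NOCl]₀ + kt
Step 2: 1/[NOCl] = 1/0.15 + 0.2 × 14
Step 3: 1/[NOCl] = 6.667 + 2.8 = 9.467
Step 4: [NOCl] = 1/9.467 = 0.1056 M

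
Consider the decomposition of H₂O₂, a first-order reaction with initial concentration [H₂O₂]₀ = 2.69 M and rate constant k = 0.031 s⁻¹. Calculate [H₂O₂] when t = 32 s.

0.9975 M

Step 1: For a first-order reaction: [H₂O₂] = [H₂O₂]₀ × e^(-kt)
Step 2: [H₂O₂] = 2.69 × e^(-0.031 × 32)
Step 3: [H₂O₂] = 2.69 × e^(-0.992)
Step 4: [H₂O₂] = 2.69 × 0.370834 = 0.9975 M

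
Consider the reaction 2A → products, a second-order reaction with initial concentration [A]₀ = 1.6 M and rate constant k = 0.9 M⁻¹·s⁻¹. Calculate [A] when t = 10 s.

0.1039 M

Step 1: For a second-order reaction: 1/[A] = 1/[A]₀ + kt
Step 2: 1/[A] = 1/1.6 + 0.9 × 10
Step 3: 1/[A] = 0.625 + 9 = 9.625
Step 4: [A] = 1/9.625 = 0.1039 M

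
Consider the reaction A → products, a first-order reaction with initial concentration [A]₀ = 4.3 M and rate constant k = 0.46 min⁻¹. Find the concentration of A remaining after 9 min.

0.06847 M

Step 1: For a first-order reaction: [A] = [A]₀ × e^(-kt)
Step 2: [A] = 4.3 × e^(-0.46 × 9)
Step 3: [A] = 4.3 × e^(-4.14)
Step 4: [A] = 4.3 × 0.0159229 = 0.06847 M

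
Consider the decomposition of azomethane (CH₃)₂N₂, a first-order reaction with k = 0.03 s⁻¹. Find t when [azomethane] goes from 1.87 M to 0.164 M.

81.13 s

Step 1: For first-order: t = ln([azomethane]₀/[azomethane])/k
Step 2: t = ln(1.87/0.164)/0.03
Step 3: t = ln(11.4)/0.03
Step 4: t = 2.434/0.03 = 81.13 s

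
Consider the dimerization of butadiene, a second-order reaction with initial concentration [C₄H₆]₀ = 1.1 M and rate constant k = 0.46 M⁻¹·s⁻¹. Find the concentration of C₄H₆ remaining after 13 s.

0.1452 M

Step 1: For a second-order reaction: 1/[C₄H₆] = 1/[C₄H₆]₀ + kt
Step 2: 1/[C₄H₆] = 1/1.1 + 0.46 × 13
Step 3: 1/[C₄H₆] = 0.9091 + 5.98 = 6.889
Step 4: [C₄H₆] = 1/6.889 = 0.1452 M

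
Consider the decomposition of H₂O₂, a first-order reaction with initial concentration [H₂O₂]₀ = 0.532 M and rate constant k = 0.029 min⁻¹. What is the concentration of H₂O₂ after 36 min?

0.1873 M

Step 1: For a first-order reaction: [H₂O₂] = [H₂O₂]₀ × e^(-kt)
Step 2: [H₂O₂] = 0.532 × e^(-0.029 × 36)
Step 3: [H₂O₂] = 0.532 × e^(-1.044)
Step 4: [H₂O₂] = 0.532 × 0.352044 = 0.1873 M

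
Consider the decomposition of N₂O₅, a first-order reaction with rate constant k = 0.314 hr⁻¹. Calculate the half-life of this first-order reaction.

2.207 hr

Step 1: For a first-order reaction, t₁/₂ = ln(2)/k
Step 2: t₁/₂ = ln(2)/0.314
Step 3: t₁/₂ = 0.6931/0.314 = 2.207 hr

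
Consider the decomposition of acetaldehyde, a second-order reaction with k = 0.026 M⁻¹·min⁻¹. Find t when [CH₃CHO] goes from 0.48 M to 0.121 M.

237.7 min

Step 1: For second-order: t = (1/[CH₃CHO] - 1/[CH₃CHO]₀)/k
Step 2: t = (1/0.121 - 1/0.48)/0.026
Step 3: t = (8.264 - 2.083)/0.026
Step 4: t = 6.181/0.026 = 237.7 min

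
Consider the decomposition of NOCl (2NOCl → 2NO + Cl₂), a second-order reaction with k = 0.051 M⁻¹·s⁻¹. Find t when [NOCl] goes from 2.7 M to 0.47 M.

34.46 s

Step 1: For second-order: t = (1/[NOCl] - 1/[NOCl]₀)/k
Step 2: t = (1/0.47 - 1/2.7)/0.051
Step 3: t = (2.128 - 0.3704)/0.051
Step 4: t = 1.757/0.051 = 34.46 s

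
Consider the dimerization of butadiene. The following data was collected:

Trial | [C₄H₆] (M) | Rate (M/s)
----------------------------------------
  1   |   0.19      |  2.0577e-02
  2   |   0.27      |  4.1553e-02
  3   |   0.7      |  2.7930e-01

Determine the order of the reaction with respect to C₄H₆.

second order (2)

Step 1: Compare trials to find order n where rate₂/rate₁ = ([C₄H₆]₂/[C₄H₆]₁)^n
Step 2: rate₂/rate₁ = 4.1553e-02/2.0577e-02 = 2.019
Step 3: [C₄H₆]₂/[C₄H₆]₁ = 0.27/0.19 = 1.421
Step 4: n = ln(2.019)/ln(1.421) = 2.00 ≈ 2
Step 5: The reaction is second order in C₄H₆.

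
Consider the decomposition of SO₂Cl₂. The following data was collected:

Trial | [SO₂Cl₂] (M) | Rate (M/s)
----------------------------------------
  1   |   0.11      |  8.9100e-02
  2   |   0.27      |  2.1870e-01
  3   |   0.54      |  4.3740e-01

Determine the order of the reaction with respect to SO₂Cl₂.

first order (1)

Step 1: Compare trials to find order n where rate₂/rate₁ = ([SO₂Cl₂]₂/[SO₂Cl₂]₁)^n
Step 2: rate₂/rate₁ = 2.1870e-01/8.9100e-02 = 2.455
Step 3: [SO₂Cl₂]₂/[SO₂Cl₂]₁ = 0.27/0.11 = 2.455
Step 4: n = ln(2.455)/ln(2.455) = 1.00 ≈ 1
Step 5: The reaction is first order in SO₂Cl₂.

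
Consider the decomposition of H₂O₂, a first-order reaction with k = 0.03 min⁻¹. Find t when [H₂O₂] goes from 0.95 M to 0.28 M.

40.72 min

Step 1: For first-order: t = ln([H₂O₂]₀/[H₂O₂])/k
Step 2: t = ln(0.95/0.28)/0.03
Step 3: t = ln(3.393)/0.03
Step 4: t = 1.222/0.03 = 40.72 min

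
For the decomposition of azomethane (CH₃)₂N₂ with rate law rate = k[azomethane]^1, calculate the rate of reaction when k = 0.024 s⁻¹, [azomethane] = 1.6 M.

0.0384 M/s

Step 1: Identify the rate law: rate = k[azomethane]^1
Step 2: Substitute values: rate = 0.024 × (1.6)^1
Step 3: Calculate: rate = 0.024 × 1.6 = 0.0384 M/s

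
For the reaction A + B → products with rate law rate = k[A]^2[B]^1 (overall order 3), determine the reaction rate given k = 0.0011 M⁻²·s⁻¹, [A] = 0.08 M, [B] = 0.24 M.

1.69e-06 M/s

Step 1: The rate law is rate = k[A]^2[B]^1, overall order = 2+1 = 3
Step 2: Substitute values: rate = 0.0011 × (0.08)^2 × (0.24)^1
Step 3: rate = 0.0011 × 0.0064 × 0.24 = 1.6896e-06 M/s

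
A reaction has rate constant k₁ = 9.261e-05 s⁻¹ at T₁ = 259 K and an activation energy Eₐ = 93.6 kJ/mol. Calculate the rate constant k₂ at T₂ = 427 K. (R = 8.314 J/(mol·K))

2.477e+03 s⁻¹

Step 1: Use the two-temperature Arrhenius form: ln(k₂/k₁) = -Eₐ/R × (1/T₂ - 1/T₁)
Step 2: Convert Eₐ to J/mol: 93.6 kJ/mol = 93600 J/mol
Step 3: 1/T₂ - 1/T₁ = 1/427 - 1/259 = -1.519083e-03 K⁻¹
Step 4: ln(k₂/k₁) = -93600/8.314 × -1.519083e-03 = 17.10202
Step 5: k₂ = k₁ × exp(17.10202) = 9.261e-05 × 2.67493e+07 = 2.477e+03 s⁻¹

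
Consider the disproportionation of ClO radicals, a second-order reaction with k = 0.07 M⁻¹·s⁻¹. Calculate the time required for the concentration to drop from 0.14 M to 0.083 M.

70.08 s

Step 1: For second-order: t = (1/[ClO] - 1/[ClO]₀)/k
Step 2: t = (1/0.083 - 1/0.14)/0.07
Step 3: t = (12.05 - 7.143)/0.07
Step 4: t = 4.905/0.07 = 70.08 s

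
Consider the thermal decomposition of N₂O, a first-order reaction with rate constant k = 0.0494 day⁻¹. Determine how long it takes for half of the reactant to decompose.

14.03 day

Step 1: For a first-order reaction, t₁/₂ = ln(2)/k
Step 2: t₁/₂ = ln(2)/0.0494
Step 3: t₁/₂ = 0.6931/0.0494 = 14.03 day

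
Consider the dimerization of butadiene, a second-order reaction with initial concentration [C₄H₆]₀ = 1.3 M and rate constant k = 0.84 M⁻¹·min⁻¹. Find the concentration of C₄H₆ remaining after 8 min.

0.1335 M

Step 1: For a second-order reaction: 1/[C₄H₆] = 1/[C₄H₆]₀ + kt
Step 2: 1/[C₄H₆] = 1/1.3 + 0.84 × 8
Step 3: 1/[C₄H₆] = 0.7692 + 6.72 = 7.489
Step 4: [C₄H₆] = 1/7.489 = 0.1335 M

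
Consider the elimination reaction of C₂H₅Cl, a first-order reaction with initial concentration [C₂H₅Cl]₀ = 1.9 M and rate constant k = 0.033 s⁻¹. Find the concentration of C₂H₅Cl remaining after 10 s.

1.366 M

Step 1: For a first-order reaction: [C₂H₅Cl] = [C₂H₅Cl]₀ × e^(-kt)
Step 2: [C₂H₅Cl] = 1.9 × e^(-0.033 × 10)
Step 3: [C₂H₅Cl] = 1.9 × e^(-0.33)
Step 4: [C₂H₅Cl] = 1.9 × 0.718924 = 1.366 M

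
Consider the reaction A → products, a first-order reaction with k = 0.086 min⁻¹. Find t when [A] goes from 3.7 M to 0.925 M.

16.12 min

Step 1: For first-order: t = ln([A]₀/[A])/k
Step 2: t = ln(3.7/0.925)/0.086
Step 3: t = ln(4)/0.086
Step 4: t = 1.386/0.086 = 16.12 min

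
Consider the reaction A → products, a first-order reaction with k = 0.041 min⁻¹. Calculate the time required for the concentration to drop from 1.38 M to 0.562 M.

21.91 min

Step 1: For first-order: t = ln([A]₀/[A])/k
Step 2: t = ln(1.38/0.562)/0.041
Step 3: t = ln(2.456)/0.041
Step 4: t = 0.8983/0.041 = 21.91 min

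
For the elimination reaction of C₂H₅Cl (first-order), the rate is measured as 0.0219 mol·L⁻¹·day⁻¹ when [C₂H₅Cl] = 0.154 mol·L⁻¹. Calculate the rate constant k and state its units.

0.1422 day⁻¹

Step 1: rate = k[C₂H₅Cl]^1, so k = rate / [C₂H₅Cl]^1.
Step 2: k = 0.0219 / (0.154)^1 = 0.0219 / 0.154.
Step 3: k = 0.1422 day⁻¹.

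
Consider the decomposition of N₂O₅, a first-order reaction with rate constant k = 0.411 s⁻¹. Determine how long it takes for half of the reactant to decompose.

1.686 s

Step 1: For a first-order reaction, t₁/₂ = ln(2)/k
Step 2: t₁/₂ = ln(2)/0.411
Step 3: t₁/₂ = 0.6931/0.411 = 1.686 s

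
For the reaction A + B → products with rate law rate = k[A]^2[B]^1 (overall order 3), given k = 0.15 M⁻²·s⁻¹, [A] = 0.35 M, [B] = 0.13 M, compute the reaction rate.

0.002389 M/s

Step 1: The rate law is rate = k[A]^2[B]^1, overall order = 2+1 = 3
Step 2: Substitute values: rate = 0.15 × (0.35)^2 × (0.13)^1
Step 3: rate = 0.15 × 0.1225 × 0.13 = 0.00238875 M/s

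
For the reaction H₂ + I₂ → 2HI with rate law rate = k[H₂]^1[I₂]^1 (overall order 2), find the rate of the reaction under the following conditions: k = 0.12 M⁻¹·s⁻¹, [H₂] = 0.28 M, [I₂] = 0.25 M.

0.0084 M/s

Step 1: The rate law is rate = k[H₂]^1[I₂]^1, overall order = 1+1 = 2
Step 2: Substitute values: rate = 0.12 × (0.28)^1 × (0.25)^1
Step 3: rate = 0.12 × 0.28 × 0.25 = 0.0084 M/s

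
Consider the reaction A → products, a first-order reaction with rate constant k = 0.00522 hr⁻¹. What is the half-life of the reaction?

132.8 hr

Step 1: For a first-order reaction, t₁/₂ = ln(2)/k
Step 2: t₁/₂ = ln(2)/0.00522
Step 3: t₁/₂ = 0.6931/0.00522 = 132.8 hr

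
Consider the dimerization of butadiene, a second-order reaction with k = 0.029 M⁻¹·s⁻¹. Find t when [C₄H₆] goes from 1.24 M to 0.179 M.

164.8 s

Step 1: For second-order: t = (1/[C₄H₆] - 1/[C₄H₆]₀)/k
Step 2: t = (1/0.179 - 1/1.24)/0.029
Step 3: t = (5.587 - 0.8065)/0.029
Step 4: t = 4.78/0.029 = 164.8 s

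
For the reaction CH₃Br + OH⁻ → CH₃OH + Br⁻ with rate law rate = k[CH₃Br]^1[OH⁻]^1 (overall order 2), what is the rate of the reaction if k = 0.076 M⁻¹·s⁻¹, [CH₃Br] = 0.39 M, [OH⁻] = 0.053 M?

0.001571 M/s

Step 1: The rate law is rate = k[CH₃Br]^1[OH⁻]^1, overall order = 1+1 = 2
Step 2: Substitute values: rate = 0.076 × (0.39)^1 × (0.053)^1
Step 3: rate = 0.076 × 0.39 × 0.053 = 0.00157092 M/s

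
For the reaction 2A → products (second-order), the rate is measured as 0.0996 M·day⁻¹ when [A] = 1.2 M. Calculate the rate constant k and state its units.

0.06917 M⁻¹·day⁻¹

Step 1: rate = k[A]^2, so k = rate / [A]^2.
Step 2: k = 0.0996 / (1.2)^2 = 0.0996 / 1.44.
Step 3: k = 0.06917 M⁻¹·day⁻¹.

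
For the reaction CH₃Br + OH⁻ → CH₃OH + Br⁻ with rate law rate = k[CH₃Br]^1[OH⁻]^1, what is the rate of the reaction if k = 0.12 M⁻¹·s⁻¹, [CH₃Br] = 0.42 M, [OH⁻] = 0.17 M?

0.008568 M/s

Step 1: The rate law is rate = k[CH₃Br]^1[OH⁻]^1
Step 2: Substitute: rate = 0.12 × (0.42)^1 × (0.17)^1
Step 3: rate = 0.12 × 0.42 × 0.17 = 0.008568 M/s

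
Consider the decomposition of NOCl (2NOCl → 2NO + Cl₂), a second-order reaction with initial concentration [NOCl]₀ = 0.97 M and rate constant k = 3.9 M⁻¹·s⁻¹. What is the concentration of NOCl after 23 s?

0.01102 M

Step 1: For a second-order reaction: 1/[NOCl] = 1/[NOCl]₀ + kt
Step 2: 1/[NOCl] = 1/0.97 + 3.9 × 23
Step 3: 1/[NOCl] = 1.031 + 89.7 = 90.73
Step 4: [NOCl] = 1/90.73 = 0.01102 M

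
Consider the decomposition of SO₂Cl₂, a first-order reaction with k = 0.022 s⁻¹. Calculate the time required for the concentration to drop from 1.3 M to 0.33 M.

62.32 s

Step 1: For first-order: t = ln([SO₂Cl₂]₀/[SO₂Cl₂])/k
Step 2: t = ln(1.3/0.33)/0.022
Step 3: t = ln(3.939)/0.022
Step 4: t = 1.371/0.022 = 62.32 s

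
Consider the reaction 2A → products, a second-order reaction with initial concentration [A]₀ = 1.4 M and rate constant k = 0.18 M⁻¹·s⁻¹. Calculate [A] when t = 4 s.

0.6972 M

Step 1: For a second-order reaction: 1/[A] = 1/[A]₀ + kt
Step 2: 1/[A] = 1/1.4 + 0.18 × 4
Step 3: 1/[A] = 0.7143 + 0.72 = 1.434
Step 4: [A] = 1/1.434 = 0.6972 M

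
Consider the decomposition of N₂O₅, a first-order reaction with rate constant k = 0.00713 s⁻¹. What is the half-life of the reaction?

97.22 s

Step 1: For a first-order reaction, t₁/₂ = ln(2)/k
Step 2: t₁/₂ = ln(2)/0.00713
Step 3: t₁/₂ = 0.6931/0.00713 = 97.22 s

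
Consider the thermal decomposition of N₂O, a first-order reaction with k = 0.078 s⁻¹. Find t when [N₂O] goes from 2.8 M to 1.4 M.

8.887 s

Step 1: For first-order: t = ln([N₂O]₀/[N₂O])/k
Step 2: t = ln(2.8/1.4)/0.078
Step 3: t = ln(2)/0.078
Step 4: t = 0.6931/0.078 = 8.887 s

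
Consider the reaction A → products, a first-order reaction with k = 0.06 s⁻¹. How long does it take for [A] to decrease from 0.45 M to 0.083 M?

28.17 s

Step 1: For first-order: t = ln([A]₀/[A])/k
Step 2: t = ln(0.45/0.083)/0.06
Step 3: t = ln(5.422)/0.06
Step 4: t = 1.69/0.06 = 28.17 s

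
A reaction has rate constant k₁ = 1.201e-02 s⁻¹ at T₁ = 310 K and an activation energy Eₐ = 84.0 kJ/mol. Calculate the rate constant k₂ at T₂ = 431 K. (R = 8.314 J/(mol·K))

1.131e+02 s⁻¹

Step 1: Use the two-temperature Arrhenius form: ln(k₂/k₁) = -Eₐ/R × (1/T₂ - 1/T₁)
Step 2: Convert Eₐ to J/mol: 84.0 kJ/mol = 84000 J/mol
Step 3: 1/T₂ - 1/T₁ = 1/431 - 1/310 = -9.056208e-04 K⁻¹
Step 4: ln(k₂/k₁) = -84000/8.314 × -9.056208e-04 = 9.14989
Step 5: k₂ = k₁ × exp(9.14989) = 1.201e-02 × 9.41340e+03 = 1.131e+02 s⁻¹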